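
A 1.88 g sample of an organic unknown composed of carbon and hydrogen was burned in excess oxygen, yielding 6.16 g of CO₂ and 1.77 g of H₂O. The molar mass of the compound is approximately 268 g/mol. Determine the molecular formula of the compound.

mol C = 6.16 g CO₂ ÷ 44.009 g/mol = 0.1400 mol
mol H = 2 × 1.77 g H₂O ÷ 18.015 g/mol = 0.1965 mol
Divide by the smallest (0.1400 mol): C 1.000, H 1.404
Multiplying each by 5 gives whole numbers: C 5.00, H 7.02
Empirical formula: C5H7
Empirical-formula mass = 67.11 g/mol; 268 ÷ 67.11 ≈ 4, so the molecular formula is C20H28.

C20H28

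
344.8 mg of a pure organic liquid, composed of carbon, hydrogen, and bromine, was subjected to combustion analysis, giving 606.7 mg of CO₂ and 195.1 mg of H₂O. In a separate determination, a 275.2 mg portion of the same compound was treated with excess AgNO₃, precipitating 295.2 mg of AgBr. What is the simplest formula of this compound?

C7H11Br

mol C = 0.6067 g CO₂ ÷ 44.009 g/mol = 0.013786 mol
mol H = 2 × 0.1951 g H₂O ÷ 18.015 g/mol = 0.021660 mol
From the AgBr data: mol Br per gram of compound = (0.2952 ÷ 187.772) ÷ 0.2752 = 0.0057126 mol/g, so in the 0.3448 g combustion sample mol Br = 0.0019697 mol
Divide by the smallest (0.0019697 mol): C 6.999, H 10.996, Br 1.000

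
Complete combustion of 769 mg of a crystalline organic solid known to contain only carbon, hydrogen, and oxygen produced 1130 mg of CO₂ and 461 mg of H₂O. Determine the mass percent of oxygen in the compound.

53.2%

mol C = 1.13 g CO₂ ÷ 44.009 g/mol = 0.02568 mol
mol H = 2 × 0.461 g H₂O ÷ 18.015 g/mol = 0.05118 mol
mass O = 0.769 − (0.3084 + 0.05159) = 0.4090 g → mol O = 0.4090 ÷ 15.999 = 0.02556 mol
mass % O = 0.4090 g ÷ 0.769 g × 100%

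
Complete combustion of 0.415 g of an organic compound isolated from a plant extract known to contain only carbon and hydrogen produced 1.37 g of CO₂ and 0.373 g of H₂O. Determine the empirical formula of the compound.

C3H4

mol C = 1.37 g CO₂ ÷ 44.009 g/mol = 0.03113 mol
mol H = 2 × 0.373 g H₂O ÷ 18.015 g/mol = 0.04141 mol
Divide by the smallest (0.03113 mol): C 1.000, H 1.330
Multiplying each by 3 gives whole numbers: C 3.00, H 3.99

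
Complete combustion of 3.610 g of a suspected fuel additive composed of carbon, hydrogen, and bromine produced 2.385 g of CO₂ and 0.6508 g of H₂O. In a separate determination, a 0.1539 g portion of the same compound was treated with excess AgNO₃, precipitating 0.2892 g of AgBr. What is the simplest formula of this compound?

C3H4Br2

mol C = 2.385 g CO₂ ÷ 44.009 g/mol = 0.054193 mol
mol H = 2 × 0.6508 g H₂O ÷ 18.015 g/mol = 0.072251 mol
From the AgBr data: mol Br per gram of compound = (0.2892 ÷ 187.772) ÷ 0.1539 = 0.010008 mol/g, so in the 3.610 g combustion sample mol Br = 0.036127 mol
Divide by the smallest (0.036127 mol): C 1.500, H 2.000, Br 1.000
Multiplying each by 2 gives whole numbers: C 3.00, H 4.00, Br 2.00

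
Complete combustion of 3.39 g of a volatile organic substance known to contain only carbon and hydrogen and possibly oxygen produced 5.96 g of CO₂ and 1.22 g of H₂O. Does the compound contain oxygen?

yes

mol C = 5.96 g CO₂ ÷ 44.009 g/mol = 0.1354 mol
mol H = 2 × 1.22 g H₂O ÷ 18.015 g/mol = 0.1354 mol
C and H account for only 1.763 g of the 3.39 g sample; the remaining 1.627 g must be oxygen.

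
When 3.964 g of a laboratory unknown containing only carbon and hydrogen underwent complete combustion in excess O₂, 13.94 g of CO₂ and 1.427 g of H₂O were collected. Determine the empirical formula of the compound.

C2H

mol C = 13.94 g CO₂ ÷ 44.009 g/mol = 0.31675 mol
mol H = 2 × 1.427 g H₂O ÷ 18.015 g/mol = 0.15842 mol
Divide by the smallest (0.15842 mol): C 1.999, H 1.000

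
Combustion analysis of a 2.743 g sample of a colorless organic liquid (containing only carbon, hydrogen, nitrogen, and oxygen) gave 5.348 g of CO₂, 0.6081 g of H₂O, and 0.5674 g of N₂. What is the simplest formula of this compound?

mol C = 5.348 g CO₂ ÷ 44.009 g/mol = 0.12152 mol
mol H = 2 × 0.6081 g H₂O ÷ 18.015 g/mol = 0.067510 mol
mol N = 2 × 0.5674 g N₂ ÷ 28.014 g/mol = 0.040508 mol
mass O = 2.743 − (1.4596 + 0.068050 + 0.56740) = 0.64797 g → mol O = 0.64797 ÷ 15.999 = 0.040500 mol
Divide by the smallest (0.040500 mol): C 3.000, H 1.667, N 1.000, O 1.000
Multiplying each by 3 gives whole numbers: C 9.00, H 5.00, N 3.00, O 3.00

C9H5N3O3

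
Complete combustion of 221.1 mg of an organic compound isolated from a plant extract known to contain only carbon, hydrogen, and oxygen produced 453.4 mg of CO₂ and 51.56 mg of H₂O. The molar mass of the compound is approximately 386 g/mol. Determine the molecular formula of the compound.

C18H10O10

mol C = 0.4534 g CO₂ ÷ 44.009 g/mol = 0.010302 mol
mol H = 2 × 0.05156 g H₂O ÷ 18.015 g/mol = 0.0057241 mol
mass O = 0.2211 − (0.12374 + 0.0057699) = 0.091588 g → mol O = 0.091588 ÷ 15.999 = 0.0057246 mol
Divide by the smallest (0.0057241 mol): C 1.800, H 1.000, O 1.000
Multiplying each by 5 gives whole numbers: C 9.00, H 5.00, O 5.00
Empirical formula: C9H5O5
Empirical-formula mass = 193.13 g/mol; 386 ÷ 193.13 ≈ 2, so the molecular formula is C18H10O10.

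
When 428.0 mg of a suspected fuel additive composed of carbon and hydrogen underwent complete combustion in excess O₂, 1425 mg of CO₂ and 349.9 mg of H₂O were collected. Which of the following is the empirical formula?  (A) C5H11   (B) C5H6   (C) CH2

(B) C5H6

mol C = 1.425 g CO₂ ÷ 44.009 g/mol = 0.032380 mol
mol H = 2 × 0.3499 g H₂O ÷ 18.015 g/mol = 0.038845 mol
Divide by the smallest (0.032380 mol): C 1.000, H 1.200
Multiplying each by 5 gives whole numbers: C 5.00, H 6.00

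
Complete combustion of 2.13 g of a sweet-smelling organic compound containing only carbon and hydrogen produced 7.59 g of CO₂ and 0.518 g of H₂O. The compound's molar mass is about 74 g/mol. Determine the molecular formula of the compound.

mol C = 7.59 g CO₂ ÷ 44.009 g/mol = 0.1725 mol
mol H = 2 × 0.518 g H₂O ÷ 18.015 g/mol = 0.05751 mol
Divide by the smallest (0.05751 mol): C 2.999, H 1.000
Empirical formula: C3H
Empirical-formula mass = 37.04 g/mol; 74 ÷ 37.04 ≈ 2, so the molecular formula is C6H2.

C6H2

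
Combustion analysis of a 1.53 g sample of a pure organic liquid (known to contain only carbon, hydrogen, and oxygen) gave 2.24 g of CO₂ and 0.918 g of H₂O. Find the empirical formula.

mol C = 2.24 g CO₂ ÷ 44.009 g/mol = 0.05090 mol
mol H = 2 × 0.918 g H₂O ÷ 18.015 g/mol = 0.1019 mol
mass O = 1.53 − (0.6113 + 0.1027) = 0.8159 g → mol O = 0.8159 ÷ 15.999 = 0.05100 mol
Divide by the smallest (0.05090 mol): C 1.000, H 2.002, O 1.002

CH2O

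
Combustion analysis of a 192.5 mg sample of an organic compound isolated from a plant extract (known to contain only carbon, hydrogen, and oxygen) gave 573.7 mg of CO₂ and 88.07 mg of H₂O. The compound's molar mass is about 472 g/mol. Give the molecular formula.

C32H24O4

mol C = 0.5737 g CO₂ ÷ 44.009 g/mol = 0.013036 mol
mol H = 2 × 0.08807 g H₂O ÷ 18.015 g/mol = 0.0097774 mol
mass O = 0.1925 − (0.15658 + 0.0098556) = 0.026069 g → mol O = 0.026069 ÷ 15.999 = 0.0016294 mol
Divide by the smallest (0.0016294 mol): C 8.000, H 6.000, O 1.000
Empirical formula: C8H6O
Empirical-formula mass = 118.13 g/mol; 472 ÷ 118.13 ≈ 4, so the molecular formula is C32H24O4.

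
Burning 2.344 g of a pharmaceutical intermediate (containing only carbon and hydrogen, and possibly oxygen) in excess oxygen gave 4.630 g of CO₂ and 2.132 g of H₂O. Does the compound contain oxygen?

yes

mol C = 4.630 g CO₂ ÷ 44.009 g/mol = 0.10521 mol
mol H = 2 × 2.132 g H₂O ÷ 18.015 g/mol = 0.23669 mol
C and H account for only 1.5022 g of the 2.344 g sample; the remaining 0.84179 g must be oxygen.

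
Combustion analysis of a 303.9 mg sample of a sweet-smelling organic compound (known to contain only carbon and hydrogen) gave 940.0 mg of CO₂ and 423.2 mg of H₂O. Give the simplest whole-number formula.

C5H11

mol C = 0.9400 g CO₂ ÷ 44.009 g/mol = 0.021359 mol
mol H = 2 × 0.4232 g H₂O ÷ 18.015 g/mol = 0.046983 mol
Divide by the smallest (0.021359 mol): C 1.000, H 2.200
Multiplying each by 5 gives whole numbers: C 5.00, H 11.00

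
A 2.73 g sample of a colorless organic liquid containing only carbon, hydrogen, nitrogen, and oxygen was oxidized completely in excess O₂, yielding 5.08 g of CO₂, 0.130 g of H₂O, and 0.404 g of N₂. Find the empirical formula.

C8HN2O4

mol C = 5.08 g CO₂ ÷ 44.009 g/mol = 0.1154 mol
mol H = 2 × 0.130 g H₂O ÷ 18.015 g/mol = 0.01443 mol
mol N = 2 × 0.404 g N₂ ÷ 28.014 g/mol = 0.02884 mol
mass O = 2.73 − (1.386 + 0.01455 + 0.4040) = 0.9250 g → mol O = 0.9250 ÷ 15.999 = 0.05782 mol
Divide by the smallest (0.01443 mol): C 7.998, H 1.000, N 1.998, O 4.006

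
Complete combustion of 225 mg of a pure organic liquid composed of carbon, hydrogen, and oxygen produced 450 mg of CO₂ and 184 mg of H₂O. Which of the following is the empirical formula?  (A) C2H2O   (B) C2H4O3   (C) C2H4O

mol C = 0.450 g CO₂ ÷ 44.009 g/mol = 0.01023 mol
mol H = 2 × 0.184 g H₂O ÷ 18.015 g/mol = 0.02043 mol
mass O = 0.225 − (0.1228 + 0.02059) = 0.08159 g → mol O = 0.08159 ÷ 15.999 = 0.005100 mol
Divide by the smallest (0.005100 mol): C 2.005, H 4.005, O 1.000

(C) C2H4O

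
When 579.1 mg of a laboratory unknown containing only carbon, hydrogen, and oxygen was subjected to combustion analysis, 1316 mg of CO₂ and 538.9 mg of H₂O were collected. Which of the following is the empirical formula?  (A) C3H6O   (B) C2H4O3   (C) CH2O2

(A) C3H6O

mol C = 1.316 g CO₂ ÷ 44.009 g/mol = 0.029903 mol
mol H = 2 × 0.5389 g H₂O ÷ 18.015 g/mol = 0.059828 mol
mass O = 0.5791 − (0.35916 + 0.060307) = 0.15963 g → mol O = 0.15963 ÷ 15.999 = 0.0099774 mol
Divide by the smallest (0.0099774 mol): C 2.997, H 5.996, O 1.000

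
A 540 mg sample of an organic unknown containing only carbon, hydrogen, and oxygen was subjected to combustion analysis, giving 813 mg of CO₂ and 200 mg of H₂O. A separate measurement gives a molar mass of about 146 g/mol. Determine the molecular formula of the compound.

C5H6O5

mol C = 0.813 g CO₂ ÷ 44.009 g/mol = 0.01847 mol
mol H = 2 × 0.200 g H₂O ÷ 18.015 g/mol = 0.02220 mol
mass O = 0.540 − (0.2219 + 0.02238) = 0.2957 g → mol O = 0.2957 ÷ 15.999 = 0.01848 mol
Divide by the smallest (0.01847 mol): C 1.000, H 1.202, O 1.001
Multiplying each by 5 gives whole numbers: C 5.00, H 6.01, O 5.00
Empirical formula: C5H6O5
Empirical-formula mass = 146.10 g/mol; 146 ÷ 146.10 ≈ 1, so the molecular formula is C5H6O5.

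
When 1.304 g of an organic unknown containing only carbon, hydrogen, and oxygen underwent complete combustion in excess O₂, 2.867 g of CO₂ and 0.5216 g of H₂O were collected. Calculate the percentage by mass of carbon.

mol C = 2.867 g CO₂ ÷ 44.009 g/mol = 0.065146 mol
mol H = 2 × 0.5216 g H₂O ÷ 18.015 g/mol = 0.057907 mol
mass O = 1.304 − (0.78247 + 0.058371) = 0.46316 g → mol O = 0.46316 ÷ 15.999 = 0.028950 mol
mass % C = 0.78247 g ÷ 1.304 g × 100%

60.01%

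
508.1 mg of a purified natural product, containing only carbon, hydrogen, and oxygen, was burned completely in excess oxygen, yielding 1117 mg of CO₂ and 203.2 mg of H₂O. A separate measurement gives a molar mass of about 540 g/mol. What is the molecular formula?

C27H24O12

mol C = 1.117 g CO₂ ÷ 44.009 g/mol = 0.025381 mol
mol H = 2 × 0.2032 g H₂O ÷ 18.015 g/mol = 0.022559 mol
mass O = 0.5081 − (0.30485 + 0.022739) = 0.18051 g → mol O = 0.18051 ÷ 15.999 = 0.011282 mol
Divide by the smallest (0.011282 mol): C 2.250, H 1.999, O 1.000
Multiplying each by 4 gives whole numbers: C 9.00, H 8.00, O 4.00
Empirical formula: C9H8O4
Empirical-formula mass = 180.16 g/mol; 540 ÷ 180.16 ≈ 3, so the molecular formula is C27H24O12.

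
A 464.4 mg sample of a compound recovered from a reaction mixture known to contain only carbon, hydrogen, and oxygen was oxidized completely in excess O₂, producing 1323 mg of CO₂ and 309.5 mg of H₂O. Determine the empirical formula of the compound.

mol C = 1.323 g CO₂ ÷ 44.009 g/mol = 0.030062 mol
mol H = 2 × 0.3095 g H₂O ÷ 18.015 g/mol = 0.034360 mol
mass O = 0.4644 − (0.36108 + 0.034635) = 0.068690 g → mol O = 0.068690 ÷ 15.999 = 0.0042934 mol
Divide by the smallest (0.0042934 mol): C 7.002, H 8.003, O 1.000

C7H8O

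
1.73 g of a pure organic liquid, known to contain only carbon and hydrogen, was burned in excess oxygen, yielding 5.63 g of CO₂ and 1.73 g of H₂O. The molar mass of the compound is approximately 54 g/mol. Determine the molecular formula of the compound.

mol C = 5.63 g CO₂ ÷ 44.009 g/mol = 0.1279 mol
mol H = 2 × 1.73 g H₂O ÷ 18.015 g/mol = 0.1921 mol
Divide by the smallest (0.1279 mol): C 1.000, H 1.501
Multiplying each by 2 gives whole numbers: C 2.00, H 3.00
Empirical formula: C2H3
Empirical-formula mass = 27.05 g/mol; 54 ÷ 27.05 ≈ 2, so the molecular formula is C4H6.

C4H6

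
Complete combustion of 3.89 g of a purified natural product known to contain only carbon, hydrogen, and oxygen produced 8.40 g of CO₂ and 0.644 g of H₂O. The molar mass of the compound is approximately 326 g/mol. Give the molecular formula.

C16H6O8

mol C = 8.40 g CO₂ ÷ 44.009 g/mol = 0.1909 mol
mol H = 2 × 0.644 g H₂O ÷ 18.015 g/mol = 0.07150 mol
mass O = 3.89 − (2.293 + 0.07207) = 1.525 g → mol O = 1.525 ÷ 15.999 = 0.09534 mol
Divide by the smallest (0.07150 mol): C 2.670, H 1.000, O 1.334
Multiplying each by 3 gives whole numbers: C 8.01, H 3.00, O 4.00
Empirical formula: C8H3O4
Empirical-formula mass = 163.11 g/mol; 326 ÷ 163.11 ≈ 2, so the molecular formula is C16H6O8.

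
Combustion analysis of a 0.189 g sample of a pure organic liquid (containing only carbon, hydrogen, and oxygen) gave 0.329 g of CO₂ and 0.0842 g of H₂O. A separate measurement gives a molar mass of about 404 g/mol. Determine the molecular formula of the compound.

C16H20O12

mol C = 0.329 g CO₂ ÷ 44.009 g/mol = 0.007476 mol
mol H = 2 × 0.0842 g H₂O ÷ 18.015 g/mol = 0.009348 mol
mass O = 0.189 − (0.08979 + 0.009423) = 0.08979 g → mol O = 0.08979 ÷ 15.999 = 0.005612 mol
Divide by the smallest (0.005612 mol): C 1.332, H 1.666, O 1.000
Multiplying each by 3 gives whole numbers: C 4.00, H 5.00, O 3.00
Empirical formula: C4H5O3
Empirical-formula mass = 101.08 g/mol; 404 ÷ 101.08 ≈ 4, so the molecular formula is C16H20O12.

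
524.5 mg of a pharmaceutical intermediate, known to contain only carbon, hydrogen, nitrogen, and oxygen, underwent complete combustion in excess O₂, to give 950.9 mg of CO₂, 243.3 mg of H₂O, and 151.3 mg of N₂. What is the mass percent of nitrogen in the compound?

mol C = 0.9509 g CO₂ ÷ 44.009 g/mol = 0.021607 mol
mol H = 2 × 0.2433 g H₂O ÷ 18.015 g/mol = 0.027011 mol
mol N = 2 × 0.1513 g N₂ ÷ 28.014 g/mol = 0.010802 mol
mass O = 0.5245 − (0.25952 + 0.027227 + 0.15130) = 0.086452 g → mol O = 0.086452 ÷ 15.999 = 0.0054036 mol
mass % N = 0.15130 g ÷ 0.5245 g × 100%

28.85%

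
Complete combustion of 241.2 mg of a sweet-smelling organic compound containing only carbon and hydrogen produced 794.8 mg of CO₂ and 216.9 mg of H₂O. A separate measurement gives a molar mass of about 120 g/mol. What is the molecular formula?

C9H12

mol C = 0.7948 g CO₂ ÷ 44.009 g/mol = 0.018060 mol
mol H = 2 × 0.2169 g H₂O ÷ 18.015 g/mol = 0.024080 mol
Divide by the smallest (0.018060 mol): C 1.000, H 1.333
Multiplying each by 3 gives whole numbers: C 3.00, H 4.00
Empirical formula: C3H4
Empirical-formula mass = 40.06 g/mol; 120 ÷ 40.06 ≈ 3, so the molecular formula is C9H12.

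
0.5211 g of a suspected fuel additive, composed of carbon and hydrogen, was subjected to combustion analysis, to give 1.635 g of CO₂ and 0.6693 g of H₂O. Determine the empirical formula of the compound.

mol C = 1.635 g CO₂ ÷ 44.009 g/mol = 0.037151 mol
mol H = 2 × 0.6693 g H₂O ÷ 18.015 g/mol = 0.074305 mol
Divide by the smallest (0.037151 mol): C 1.000, H 2.000

CH2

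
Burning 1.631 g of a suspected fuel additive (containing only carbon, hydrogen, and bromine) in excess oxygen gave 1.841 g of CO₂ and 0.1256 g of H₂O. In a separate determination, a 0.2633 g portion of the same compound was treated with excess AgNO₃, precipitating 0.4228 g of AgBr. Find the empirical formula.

C3HBr

mol C = 1.841 g CO₂ ÷ 44.009 g/mol = 0.041832 mol
mol H = 2 × 0.1256 g H₂O ÷ 18.015 g/mol = 0.013944 mol
From the AgBr data: mol Br per gram of compound = (0.4228 ÷ 187.772) ÷ 0.2633 = 0.0085517 mol/g, so in the 1.631 g combustion sample mol Br = 0.013948 mol
Divide by the smallest (0.013944 mol): C 3.000, H 1.000, Br 1.000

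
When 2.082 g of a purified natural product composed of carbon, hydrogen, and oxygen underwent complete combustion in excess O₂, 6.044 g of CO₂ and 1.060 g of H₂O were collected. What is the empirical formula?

C7H6O

mol C = 6.044 g CO₂ ÷ 44.009 g/mol = 0.13734 mol
mol H = 2 × 1.060 g H₂O ÷ 18.015 g/mol = 0.11768 mol
mass O = 2.082 − (1.6495 + 0.11862) = 0.31384 g → mol O = 0.31384 ÷ 15.999 = 0.019616 mol
Divide by the smallest (0.019616 mol): C 7.001, H 5.999, O 1.000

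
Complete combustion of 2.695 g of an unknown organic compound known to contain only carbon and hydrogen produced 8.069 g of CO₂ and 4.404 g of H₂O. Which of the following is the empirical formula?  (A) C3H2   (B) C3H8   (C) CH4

mol C = 8.069 g CO₂ ÷ 44.009 g/mol = 0.18335 mol
mol H = 2 × 4.404 g H₂O ÷ 18.015 g/mol = 0.48893 mol
Divide by the smallest (0.18335 mol): C 1.000, H 2.667
Multiplying each by 3 gives whole numbers: C 3.00, H 8.00

(B) C3H8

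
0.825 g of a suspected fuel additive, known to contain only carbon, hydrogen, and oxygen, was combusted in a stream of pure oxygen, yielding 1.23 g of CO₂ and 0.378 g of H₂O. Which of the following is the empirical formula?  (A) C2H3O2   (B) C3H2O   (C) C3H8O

(A) C2H3O2

mol C = 1.23 g CO₂ ÷ 44.009 g/mol = 0.02795 mol
mol H = 2 × 0.378 g H₂O ÷ 18.015 g/mol = 0.04197 mol
mass O = 0.825 − (0.3357 + 0.04230) = 0.4470 g → mol O = 0.4470 ÷ 15.999 = 0.02794 mol
Divide by the smallest (0.02794 mol): C 1.000, H 1.502, O 1.000
Multiplying each by 2 gives whole numbers: C 2.00, H 3.00, O 2.00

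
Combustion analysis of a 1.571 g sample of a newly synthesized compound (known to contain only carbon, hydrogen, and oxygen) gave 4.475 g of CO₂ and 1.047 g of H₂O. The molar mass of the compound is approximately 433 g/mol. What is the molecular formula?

mol C = 4.475 g CO₂ ÷ 44.009 g/mol = 0.10168 mol
mol H = 2 × 1.047 g H₂O ÷ 18.015 g/mol = 0.11624 mol
mass O = 1.571 − (1.2213 + 0.11717) = 0.23251 g → mol O = 0.23251 ÷ 15.999 = 0.014533 mol
Divide by the smallest (0.014533 mol): C 6.997, H 7.998, O 1.000
Empirical formula: C7H8O
Empirical-formula mass = 108.14 g/mol; 433 ÷ 108.14 ≈ 4, so the molecular formula is C28H32O4.

C28H32O4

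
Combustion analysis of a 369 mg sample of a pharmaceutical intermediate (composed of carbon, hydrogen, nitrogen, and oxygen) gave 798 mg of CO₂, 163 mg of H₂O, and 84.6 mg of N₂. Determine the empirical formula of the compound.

mol C = 0.798 g CO₂ ÷ 44.009 g/mol = 0.01813 mol
mol H = 2 × 0.163 g H₂O ÷ 18.015 g/mol = 0.01810 mol
mol N = 2 × 0.0846 g N₂ ÷ 28.014 g/mol = 0.006040 mol
mass O = 0.369 − (0.2178 + 0.01824 + 0.08460) = 0.04837 g → mol O = 0.04837 ÷ 15.999 = 0.003023 mol
Divide by the smallest (0.003023 mol): C 5.998, H 5.986, N 1.998, O 1.000

C6H6N2O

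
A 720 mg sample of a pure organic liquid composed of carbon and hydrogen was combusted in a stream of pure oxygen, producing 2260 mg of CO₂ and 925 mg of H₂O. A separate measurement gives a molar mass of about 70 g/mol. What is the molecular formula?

mol C = 2.26 g CO₂ ÷ 44.009 g/mol = 0.05135 mol
mol H = 2 × 0.925 g H₂O ÷ 18.015 g/mol = 0.1027 mol
Divide by the smallest (0.05135 mol): C 1.000, H 2.000
Empirical formula: CH2
Empirical-formula mass = 14.03 g/mol; 70 ÷ 14.03 ≈ 5, so the molecular formula is C5H10.

C5H10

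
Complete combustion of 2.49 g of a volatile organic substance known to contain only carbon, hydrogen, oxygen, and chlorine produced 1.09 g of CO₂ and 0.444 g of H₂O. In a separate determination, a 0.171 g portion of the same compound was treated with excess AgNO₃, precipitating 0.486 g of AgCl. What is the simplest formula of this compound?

mol C = 1.09 g CO₂ ÷ 44.009 g/mol = 0.02477 mol
mol H = 2 × 0.444 g H₂O ÷ 18.015 g/mol = 0.04929 mol
From the AgCl data: mol Cl per gram of compound = (0.486 ÷ 143.318) ÷ 0.171 = 0.01983 mol/g, so in the 2.49 g combustion sample mol Cl = 0.04938 mol
mass O = 2.49 − (0.2975 + 0.04969 + 1.750) = 0.3924 g → mol O = 0.3924 ÷ 15.999 = 0.02452 mol
Divide by the smallest (0.02452 mol): C 1.010, H 2.010, Cl 2.013, O 1.000

CH2Cl2O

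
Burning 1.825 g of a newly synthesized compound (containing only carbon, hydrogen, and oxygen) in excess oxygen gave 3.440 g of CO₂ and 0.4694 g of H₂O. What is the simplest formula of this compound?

mol C = 3.440 g CO₂ ÷ 44.009 g/mol = 0.078166 mol
mol H = 2 × 0.4694 g H₂O ÷ 18.015 g/mol = 0.052112 mol
mass O = 1.825 − (0.93885 + 0.052529) = 0.83362 g → mol O = 0.83362 ÷ 15.999 = 0.052105 mol
Divide by the smallest (0.052105 mol): C 1.500, H 1.000, O 1.000
Multiplying each by 2 gives whole numbers: C 3.00, H 2.00, O 2.00

C3H2O2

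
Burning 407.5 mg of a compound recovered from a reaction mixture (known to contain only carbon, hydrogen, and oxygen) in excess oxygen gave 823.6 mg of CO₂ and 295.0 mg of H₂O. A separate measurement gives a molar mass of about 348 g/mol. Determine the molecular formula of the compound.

C16H28O8

mol C = 0.8236 g CO₂ ÷ 44.009 g/mol = 0.018714 mol
mol H = 2 × 0.2950 g H₂O ÷ 18.015 g/mol = 0.032750 mol
mass O = 0.4075 − (0.22478 + 0.033012) = 0.14971 g → mol O = 0.14971 ÷ 15.999 = 0.0093574 mol
Divide by the smallest (0.0093574 mol): C 2.000, H 3.500, O 1.000
Multiplying each by 2 gives whole numbers: C 4.00, H 7.00, O 2.00
Empirical formula: C4H7O2
Empirical-formula mass = 87.10 g/mol; 348 ÷ 87.10 ≈ 4, so the molecular formula is C16H28O8.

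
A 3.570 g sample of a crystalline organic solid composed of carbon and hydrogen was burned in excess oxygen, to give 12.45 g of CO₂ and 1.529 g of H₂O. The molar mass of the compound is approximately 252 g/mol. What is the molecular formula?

C20H12

mol C = 12.45 g CO₂ ÷ 44.009 g/mol = 0.28290 mol
mol H = 2 × 1.529 g H₂O ÷ 18.015 g/mol = 0.16975 mol
Divide by the smallest (0.16975 mol): C 1.667, H 1.000
Multiplying each by 3 gives whole numbers: C 5.00, H 3.00
Empirical formula: C5H3
Empirical-formula mass = 63.08 g/mol; 252 ÷ 63.08 ≈ 4, so the molecular formula is C20H12.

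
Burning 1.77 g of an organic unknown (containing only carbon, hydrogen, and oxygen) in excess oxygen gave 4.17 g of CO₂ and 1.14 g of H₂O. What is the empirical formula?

mol C = 4.17 g CO₂ ÷ 44.009 g/mol = 0.09475 mol
mol H = 2 × 1.14 g H₂O ÷ 18.015 g/mol = 0.1266 mol
mass O = 1.77 − (1.138 + 0.1276) = 0.5043 g → mol O = 0.5043 ÷ 15.999 = 0.03152 mol
Divide by the smallest (0.03152 mol): C 3.006, H 4.015, O 1.000

C3H4O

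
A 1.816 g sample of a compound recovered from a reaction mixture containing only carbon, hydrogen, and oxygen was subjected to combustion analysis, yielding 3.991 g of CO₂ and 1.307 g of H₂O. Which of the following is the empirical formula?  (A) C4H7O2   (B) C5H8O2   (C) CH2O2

(B) C5H8O2

mol C = 3.991 g CO₂ ÷ 44.009 g/mol = 0.090686 mol
mol H = 2 × 1.307 g H₂O ÷ 18.015 g/mol = 0.14510 mol
mass O = 1.816 − (1.0892 + 0.14626) = 0.58051 g → mol O = 0.58051 ÷ 15.999 = 0.036284 mol
Divide by the smallest (0.036284 mol): C 2.499, H 3.999, O 1.000
Multiplying each by 2 gives whole numbers: C 5.00, H 8.00, O 2.00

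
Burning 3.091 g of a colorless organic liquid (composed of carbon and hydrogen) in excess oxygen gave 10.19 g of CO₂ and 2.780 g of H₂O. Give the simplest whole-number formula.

C3H4

mol C = 10.19 g CO₂ ÷ 44.009 g/mol = 0.23154 mol
mol H = 2 × 2.780 g H₂O ÷ 18.015 g/mol = 0.30863 mol
Divide by the smallest (0.23154 mol): C 1.000, H 1.333
Multiplying each by 3 gives whole numbers: C 3.00, H 4.00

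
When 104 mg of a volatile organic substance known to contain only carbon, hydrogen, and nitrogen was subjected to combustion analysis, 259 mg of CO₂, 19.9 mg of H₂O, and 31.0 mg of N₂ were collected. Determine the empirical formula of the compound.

mol C = 0.259 g CO₂ ÷ 44.009 g/mol = 0.005885 mol
mol H = 2 × 0.0199 g H₂O ÷ 18.015 g/mol = 0.002209 mol
mol N = 2 × 0.0310 g N₂ ÷ 28.014 g/mol = 0.002213 mol
Divide by the smallest (0.002209 mol): C 2.664, H 1.000, N 1.002
Multiplying each by 3 gives whole numbers: C 7.99, H 3.00, N 3.01

C8H3N3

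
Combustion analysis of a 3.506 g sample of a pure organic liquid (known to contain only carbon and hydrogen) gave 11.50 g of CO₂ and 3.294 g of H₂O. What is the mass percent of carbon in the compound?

89.52%

mol C = 11.50 g CO₂ ÷ 44.009 g/mol = 0.26131 mol
mol H = 2 × 3.294 g H₂O ÷ 18.015 g/mol = 0.36570 mol
mass % C = 3.1386 g ÷ 3.506 g × 100%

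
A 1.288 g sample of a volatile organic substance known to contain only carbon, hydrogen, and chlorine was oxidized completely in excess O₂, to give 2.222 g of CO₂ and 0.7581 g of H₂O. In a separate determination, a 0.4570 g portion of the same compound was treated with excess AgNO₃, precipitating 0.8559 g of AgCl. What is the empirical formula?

mol C = 2.222 g CO₂ ÷ 44.009 g/mol = 0.050490 mol
mol H = 2 × 0.7581 g H₂O ÷ 18.015 g/mol = 0.084163 mol
From the AgCl data: mol Cl per gram of compound = (0.8559 ÷ 143.318) ÷ 0.4570 = 0.013068 mol/g, so in the 1.288 g combustion sample mol Cl = 0.016831 mol
Divide by the smallest (0.016831 mol): C 3.000, H 5.000, Cl 1.000

C3H5Cl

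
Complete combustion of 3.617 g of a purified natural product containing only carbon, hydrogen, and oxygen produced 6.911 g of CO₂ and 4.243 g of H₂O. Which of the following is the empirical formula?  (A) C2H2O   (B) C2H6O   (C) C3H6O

mol C = 6.911 g CO₂ ÷ 44.009 g/mol = 0.15704 mol
mol H = 2 × 4.243 g H₂O ÷ 18.015 g/mol = 0.47105 mol
mass O = 3.617 − (1.8862 + 0.47482) = 1.2560 g → mol O = 1.2560 ÷ 15.999 = 0.078506 mol
Divide by the smallest (0.078506 mol): C 2.000, H 6.000, O 1.000

(B) C2H6O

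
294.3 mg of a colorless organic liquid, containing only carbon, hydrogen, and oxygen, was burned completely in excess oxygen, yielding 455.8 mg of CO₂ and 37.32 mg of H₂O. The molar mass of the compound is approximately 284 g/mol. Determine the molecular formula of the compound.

mol C = 0.4558 g CO₂ ÷ 44.009 g/mol = 0.010357 mol
mol H = 2 × 0.03732 g H₂O ÷ 18.015 g/mol = 0.0041432 mol
mass O = 0.2943 − (0.12440 + 0.0041764) = 0.16573 g → mol O = 0.16573 ÷ 15.999 = 0.010359 mol
Divide by the smallest (0.0041432 mol): C 2.500, H 1.000, O 2.500
Multiplying each by 2 gives whole numbers: C 5.00, H 2.00, O 5.00
Empirical formula: C5H2O5
Empirical-formula mass = 142.07 g/mol; 284 ÷ 142.07 ≈ 2, so the molecular formula is C10H4O10.

C10H4O10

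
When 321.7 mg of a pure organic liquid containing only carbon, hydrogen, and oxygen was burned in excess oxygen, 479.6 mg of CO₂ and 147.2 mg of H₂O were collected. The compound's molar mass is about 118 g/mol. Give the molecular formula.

mol C = 0.4796 g CO₂ ÷ 44.009 g/mol = 0.010898 mol
mol H = 2 × 0.1472 g H₂O ÷ 18.015 g/mol = 0.016342 mol
mass O = 0.3217 − (0.13089 + 0.016473) = 0.17433 g → mol O = 0.17433 ÷ 15.999 = 0.010897 mol
Divide by the smallest (0.010897 mol): C 1.000, H 1.500, O 1.000
Multiplying each by 2 gives whole numbers: C 2.00, H 3.00, O 2.00
Empirical formula: C2H3O2
Empirical-formula mass = 59.04 g/mol; 118 ÷ 59.04 ≈ 2, so the molecular formula is C4H6O4.

C4H6O4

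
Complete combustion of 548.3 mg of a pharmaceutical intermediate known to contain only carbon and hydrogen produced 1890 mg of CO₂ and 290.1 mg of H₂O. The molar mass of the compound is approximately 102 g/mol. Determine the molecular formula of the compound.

C8H6

mol C = 1.890 g CO₂ ÷ 44.009 g/mol = 0.042946 mol
mol H = 2 × 0.2901 g H₂O ÷ 18.015 g/mol = 0.032206 mol
Divide by the smallest (0.032206 mol): C 1.333, H 1.000
Multiplying each by 3 gives whole numbers: C 4.00, H 3.00
Empirical formula: C4H3
Empirical-formula mass = 51.07 g/mol; 102 ÷ 51.07 ≈ 2, so the molecular formula is C8H6.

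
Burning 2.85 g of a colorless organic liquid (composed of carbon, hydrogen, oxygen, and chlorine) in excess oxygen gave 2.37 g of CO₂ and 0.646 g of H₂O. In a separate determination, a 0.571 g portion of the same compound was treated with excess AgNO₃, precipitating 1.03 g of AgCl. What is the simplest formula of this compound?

C3H4Cl2O3

mol C = 2.37 g CO₂ ÷ 44.009 g/mol = 0.05385 mol
mol H = 2 × 0.646 g H₂O ÷ 18.015 g/mol = 0.07172 mol
From the AgCl data: mol Cl per gram of compound = (1.03 ÷ 143.318) ÷ 0.571 = 0.01259 mol/g, so in the 2.85 g combustion sample mol Cl = 0.03587 mol
mass O = 2.85 − (0.6468 + 0.07229 + 1.272) = 0.8593 g → mol O = 0.8593 ÷ 15.999 = 0.05371 mol
Divide by the smallest (0.03587 mol): C 1.501, H 1.999, Cl 1.000, O 1.497
Multiplying each by 2 gives whole numbers: C 3.00, H 4.00, Cl 2.00, O 2.99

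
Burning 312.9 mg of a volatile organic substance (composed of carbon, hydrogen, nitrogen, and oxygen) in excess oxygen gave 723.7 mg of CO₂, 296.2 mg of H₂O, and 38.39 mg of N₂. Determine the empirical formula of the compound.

C6H12NO

mol C = 0.7237 g CO₂ ÷ 44.009 g/mol = 0.016444 mol
mol H = 2 × 0.2962 g H₂O ÷ 18.015 g/mol = 0.032884 mol
mol N = 2 × 0.03839 g N₂ ÷ 28.014 g/mol = 0.0027408 mol
mass O = 0.3129 − (0.19751 + 0.033147 + 0.038390) = 0.043850 g → mol O = 0.043850 ÷ 15.999 = 0.0027408 mol
Divide by the smallest (0.0027408 mol): C 6.000, H 11.998, N 1.000, O 1.000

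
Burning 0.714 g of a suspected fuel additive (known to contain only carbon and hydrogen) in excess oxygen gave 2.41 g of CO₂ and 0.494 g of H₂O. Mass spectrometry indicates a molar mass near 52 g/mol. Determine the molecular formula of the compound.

mol C = 2.41 g CO₂ ÷ 44.009 g/mol = 0.05476 mol
mol H = 2 × 0.494 g H₂O ÷ 18.015 g/mol = 0.05484 mol
Divide by the smallest (0.05476 mol): C 1.000, H 1.001
Empirical formula: CH
Empirical-formula mass = 13.02 g/mol; 52 ÷ 13.02 ≈ 4, so the molecular formula is C4H4.

C4H4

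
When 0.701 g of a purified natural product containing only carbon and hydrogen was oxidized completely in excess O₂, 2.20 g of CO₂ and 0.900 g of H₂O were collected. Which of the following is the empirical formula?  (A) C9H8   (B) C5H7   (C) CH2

(C) CH2

mol C = 2.20 g CO₂ ÷ 44.009 g/mol = 0.04999 mol
mol H = 2 × 0.900 g H₂O ÷ 18.015 g/mol = 0.09992 mol
Divide by the smallest (0.04999 mol): C 1.000, H 1.999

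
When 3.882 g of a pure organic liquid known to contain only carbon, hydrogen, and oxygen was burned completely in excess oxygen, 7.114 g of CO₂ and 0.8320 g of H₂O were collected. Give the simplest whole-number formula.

mol C = 7.114 g CO₂ ÷ 44.009 g/mol = 0.16165 mol
mol H = 2 × 0.8320 g H₂O ÷ 18.015 g/mol = 0.092367 mol
mass O = 3.882 − (1.9416 + 0.093106) = 1.8473 g → mol O = 1.8473 ÷ 15.999 = 0.11547 mol
Divide by the smallest (0.092367 mol): C 1.750, H 1.000, O 1.250
Multiplying each by 4 gives whole numbers: C 7.00, H 4.00, O 5.00

C7H4O5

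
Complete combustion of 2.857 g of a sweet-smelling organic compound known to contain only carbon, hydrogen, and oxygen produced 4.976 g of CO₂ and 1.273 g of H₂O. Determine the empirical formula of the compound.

mol C = 4.976 g CO₂ ÷ 44.009 g/mol = 0.11307 mol
mol H = 2 × 1.273 g H₂O ÷ 18.015 g/mol = 0.14133 mol
mass O = 2.857 − (1.3581 + 0.14246) = 1.3565 g → mol O = 1.3565 ÷ 15.999 = 0.084786 mol
Divide by the smallest (0.084786 mol): C 1.334, H 1.667, O 1.000
Multiplying each by 3 gives whole numbers: C 4.00, H 5.00, O 3.00

C4H5O3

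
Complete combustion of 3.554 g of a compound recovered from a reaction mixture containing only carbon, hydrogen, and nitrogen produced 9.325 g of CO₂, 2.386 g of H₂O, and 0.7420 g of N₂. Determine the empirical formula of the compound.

mol C = 9.325 g CO₂ ÷ 44.009 g/mol = 0.21189 mol
mol H = 2 × 2.386 g H₂O ÷ 18.015 g/mol = 0.26489 mol
mol N = 2 × 0.7420 g N₂ ÷ 28.014 g/mol = 0.052974 mol
Divide by the smallest (0.052974 mol): C 4.000, H 5.000, N 1.000

C4H5N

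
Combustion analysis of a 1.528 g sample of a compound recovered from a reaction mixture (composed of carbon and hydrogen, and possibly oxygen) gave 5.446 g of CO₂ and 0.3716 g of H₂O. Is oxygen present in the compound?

no

mol C = 5.446 g CO₂ ÷ 44.009 g/mol = 0.12375 mol
mol H = 2 × 0.3716 g H₂O ÷ 18.015 g/mol = 0.041255 mol
C and H together account for 1.5279 g — essentially the entire 1.528 g sample — so the compound contains no oxygen.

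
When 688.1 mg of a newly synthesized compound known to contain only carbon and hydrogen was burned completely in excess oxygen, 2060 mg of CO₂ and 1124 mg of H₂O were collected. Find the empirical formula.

C3H8

mol C = 2.060 g CO₂ ÷ 44.009 g/mol = 0.046809 mol
mol H = 2 × 1.124 g H₂O ÷ 18.015 g/mol = 0.12478 mol
Divide by the smallest (0.046809 mol): C 1.000, H 2.666
Multiplying each by 3 gives whole numbers: C 3.00, H 8.00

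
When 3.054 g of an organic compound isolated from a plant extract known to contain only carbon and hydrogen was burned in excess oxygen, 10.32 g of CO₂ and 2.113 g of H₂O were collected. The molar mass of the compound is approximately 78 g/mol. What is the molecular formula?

C6H6

mol C = 10.32 g CO₂ ÷ 44.009 g/mol = 0.23450 mol
mol H = 2 × 2.113 g H₂O ÷ 18.015 g/mol = 0.23458 mol
Divide by the smallest (0.23450 mol): C 1.000, H 1.000
Empirical formula: CH
Empirical-formula mass = 13.02 g/mol; 78 ÷ 13.02 ≈ 6, so the molecular formula is C6H6.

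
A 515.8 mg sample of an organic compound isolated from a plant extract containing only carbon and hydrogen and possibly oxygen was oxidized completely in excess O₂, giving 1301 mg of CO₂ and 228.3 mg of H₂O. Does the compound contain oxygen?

mol C = 1.301 g CO₂ ÷ 44.009 g/mol = 0.029562 mol
mol H = 2 × 0.2283 g H₂O ÷ 18.015 g/mol = 0.025346 mol
C and H account for only 0.38062 g of the 0.5158 g sample; the remaining 0.13518 g must be oxygen.

yes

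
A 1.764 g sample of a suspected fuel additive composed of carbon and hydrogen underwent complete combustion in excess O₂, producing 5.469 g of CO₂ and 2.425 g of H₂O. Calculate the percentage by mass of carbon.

mol C = 5.469 g CO₂ ÷ 44.009 g/mol = 0.12427 mol
mol H = 2 × 2.425 g H₂O ÷ 18.015 g/mol = 0.26922 mol
mass % C = 1.4926 g ÷ 1.764 g × 100%

84.61%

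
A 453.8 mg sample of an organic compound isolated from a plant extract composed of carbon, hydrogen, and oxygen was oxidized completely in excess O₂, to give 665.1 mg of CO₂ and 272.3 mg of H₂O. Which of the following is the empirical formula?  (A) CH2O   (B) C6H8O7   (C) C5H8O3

(A) CH2O

mol C = 0.6651 g CO₂ ÷ 44.009 g/mol = 0.015113 mol
mol H = 2 × 0.2723 g H₂O ÷ 18.015 g/mol = 0.030230 mol
mass O = 0.4538 − (0.18152 + 0.030472) = 0.24181 g → mol O = 0.24181 ÷ 15.999 = 0.015114 mol
Divide by the smallest (0.015113 mol): C 1.000, H 2.000, O 1.000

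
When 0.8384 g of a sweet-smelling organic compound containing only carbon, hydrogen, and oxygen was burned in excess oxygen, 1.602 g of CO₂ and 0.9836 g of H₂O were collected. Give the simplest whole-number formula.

C2H6O

mol C = 1.602 g CO₂ ÷ 44.009 g/mol = 0.036402 mol
mol H = 2 × 0.9836 g H₂O ÷ 18.015 g/mol = 0.10920 mol
mass O = 0.8384 − (0.43722 + 0.11007) = 0.29111 g → mol O = 0.29111 ÷ 15.999 = 0.018195 mol
Divide by the smallest (0.018195 mol): C 2.001, H 6.001, O 1.000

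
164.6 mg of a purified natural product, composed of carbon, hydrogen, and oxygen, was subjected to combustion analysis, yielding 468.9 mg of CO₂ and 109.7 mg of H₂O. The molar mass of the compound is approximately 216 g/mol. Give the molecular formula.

C14H16O2

mol C = 0.4689 g CO₂ ÷ 44.009 g/mol = 0.010655 mol
mol H = 2 × 0.1097 g H₂O ÷ 18.015 g/mol = 0.012179 mol
mass O = 0.1646 − (0.12797 + 0.012276) = 0.024351 g → mol O = 0.024351 ÷ 15.999 = 0.0015220 mol
Divide by the smallest (0.0015220 mol): C 7.000, H 8.002, O 1.000
Empirical formula: C7H8O
Empirical-formula mass = 108.14 g/mol; 216 ÷ 108.14 ≈ 2, so the molecular formula is C14H16O2.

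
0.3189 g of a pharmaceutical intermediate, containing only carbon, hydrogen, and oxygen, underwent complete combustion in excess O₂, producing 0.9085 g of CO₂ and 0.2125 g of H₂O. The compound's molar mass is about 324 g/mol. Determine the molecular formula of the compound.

mol C = 0.9085 g CO₂ ÷ 44.009 g/mol = 0.020644 mol
mol H = 2 × 0.2125 g H₂O ÷ 18.015 g/mol = 0.023591 mol
mass O = 0.3189 − (0.24795 + 0.023780) = 0.047171 g → mol O = 0.047171 ÷ 15.999 = 0.0029484 mol
Divide by the smallest (0.0029484 mol): C 7.002, H 8.002, O 1.000
Empirical formula: C7H8O
Empirical-formula mass = 108.14 g/mol; 324 ÷ 108.14 ≈ 3, so the molecular formula is C21H24O3.

C21H24O3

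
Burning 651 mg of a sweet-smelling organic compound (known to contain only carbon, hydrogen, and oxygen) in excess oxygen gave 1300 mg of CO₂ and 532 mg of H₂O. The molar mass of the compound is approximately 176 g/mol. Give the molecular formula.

C8H16O4

mol C = 1.30 g CO₂ ÷ 44.009 g/mol = 0.02954 mol
mol H = 2 × 0.532 g H₂O ÷ 18.015 g/mol = 0.05906 mol
mass O = 0.651 − (0.3548 + 0.05953) = 0.2367 g → mol O = 0.2367 ÷ 15.999 = 0.01479 mol
Divide by the smallest (0.01479 mol): C 1.997, H 3.993, O 1.000
Empirical formula: C2H4O
Empirical-formula mass = 44.05 g/mol; 176 ÷ 44.05 ≈ 4, so the molecular formula is C8H16O4.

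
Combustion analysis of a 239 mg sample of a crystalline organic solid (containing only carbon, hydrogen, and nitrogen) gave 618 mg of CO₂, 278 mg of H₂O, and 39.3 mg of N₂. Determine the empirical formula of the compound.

C5H11N

mol C = 0.618 g CO₂ ÷ 44.009 g/mol = 0.01404 mol
mol H = 2 × 0.278 g H₂O ÷ 18.015 g/mol = 0.03086 mol
mol N = 2 × 0.0393 g N₂ ÷ 28.014 g/mol = 0.002806 mol
Divide by the smallest (0.002806 mol): C 5.005, H 11.000, N 1.000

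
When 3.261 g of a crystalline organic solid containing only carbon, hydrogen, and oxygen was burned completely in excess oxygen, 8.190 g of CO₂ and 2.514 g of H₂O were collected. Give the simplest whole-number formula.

C4H6O

mol C = 8.190 g CO₂ ÷ 44.009 g/mol = 0.18610 mol
mol H = 2 × 2.514 g H₂O ÷ 18.015 g/mol = 0.27910 mol
mass O = 3.261 − (2.2352 + 0.28133) = 0.74444 g → mol O = 0.74444 ÷ 15.999 = 0.046530 mol
Divide by the smallest (0.046530 mol): C 3.999, H 5.998, O 1.000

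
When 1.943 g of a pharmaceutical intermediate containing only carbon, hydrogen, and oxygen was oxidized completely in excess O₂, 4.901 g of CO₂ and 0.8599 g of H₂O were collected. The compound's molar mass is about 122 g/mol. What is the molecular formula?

mol C = 4.901 g CO₂ ÷ 44.009 g/mol = 0.11136 mol
mol H = 2 × 0.8599 g H₂O ÷ 18.015 g/mol = 0.095465 mol
mass O = 1.943 − (1.3376 + 0.096229) = 0.50918 g → mol O = 0.50918 ÷ 15.999 = 0.031826 mol
Divide by the smallest (0.031826 mol): C 3.499, H 3.000, O 1.000
Multiplying each by 2 gives whole numbers: C 7.00, H 6.00, O 2.00
Empirical formula: C7H6O2
Empirical-formula mass = 122.12 g/mol; 122 ÷ 122.12 ≈ 1, so the molecular formula is C7H6O2.

C7H6O2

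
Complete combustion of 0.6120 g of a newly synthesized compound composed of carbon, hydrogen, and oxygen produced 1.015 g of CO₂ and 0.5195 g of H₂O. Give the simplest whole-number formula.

mol C = 1.015 g CO₂ ÷ 44.009 g/mol = 0.023063 mol
mol H = 2 × 0.5195 g H₂O ÷ 18.015 g/mol = 0.057674 mol
mass O = 0.6120 − (0.27702 + 0.058136) = 0.27685 g → mol O = 0.27685 ÷ 15.999 = 0.017304 mol
Divide by the smallest (0.017304 mol): C 1.333, H 3.333, O 1.000
Multiplying each by 3 gives whole numbers: C 4.00, H 10.00, O 3.00

C4H10O3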